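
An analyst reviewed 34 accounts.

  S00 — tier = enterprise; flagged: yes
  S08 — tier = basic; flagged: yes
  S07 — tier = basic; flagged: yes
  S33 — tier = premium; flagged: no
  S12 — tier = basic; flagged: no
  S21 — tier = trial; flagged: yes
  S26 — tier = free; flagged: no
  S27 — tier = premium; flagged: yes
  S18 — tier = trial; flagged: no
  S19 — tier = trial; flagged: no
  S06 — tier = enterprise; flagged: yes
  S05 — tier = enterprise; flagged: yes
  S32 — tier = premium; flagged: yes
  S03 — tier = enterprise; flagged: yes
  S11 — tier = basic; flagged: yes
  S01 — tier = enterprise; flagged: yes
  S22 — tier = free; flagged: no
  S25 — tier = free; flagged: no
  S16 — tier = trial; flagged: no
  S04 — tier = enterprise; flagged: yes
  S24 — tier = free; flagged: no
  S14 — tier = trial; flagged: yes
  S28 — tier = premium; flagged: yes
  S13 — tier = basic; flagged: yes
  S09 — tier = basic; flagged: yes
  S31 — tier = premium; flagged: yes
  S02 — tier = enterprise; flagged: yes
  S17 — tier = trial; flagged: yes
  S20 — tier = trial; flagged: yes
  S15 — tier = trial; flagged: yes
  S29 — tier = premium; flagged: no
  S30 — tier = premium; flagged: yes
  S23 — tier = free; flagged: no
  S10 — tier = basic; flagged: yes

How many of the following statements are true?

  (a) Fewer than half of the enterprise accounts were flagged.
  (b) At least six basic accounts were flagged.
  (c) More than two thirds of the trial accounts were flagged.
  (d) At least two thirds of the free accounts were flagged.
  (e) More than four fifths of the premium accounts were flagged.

1

(a) enterprise: |A| = 7, |A ∩ B| = 7; needs |A ∩ B| < |A ∖ B| — false.
(b) basic: |A| = 7, |A ∩ B| = 6; needs |A ∩ B| ≥ 6 — true.
(c) trial: |A| = 8, |A ∩ B| = 5; needs |A ∩ B| / |A| > 2/3 — false.
(d) free: |A| = 5, |A ∩ B| = 0; needs |A ∩ B| / |A| ≥ 2/3 — false.
(e) premium: |A| = 7, |A ∩ B| = 5; needs |A ∩ B| / |A| > 4/5 — false.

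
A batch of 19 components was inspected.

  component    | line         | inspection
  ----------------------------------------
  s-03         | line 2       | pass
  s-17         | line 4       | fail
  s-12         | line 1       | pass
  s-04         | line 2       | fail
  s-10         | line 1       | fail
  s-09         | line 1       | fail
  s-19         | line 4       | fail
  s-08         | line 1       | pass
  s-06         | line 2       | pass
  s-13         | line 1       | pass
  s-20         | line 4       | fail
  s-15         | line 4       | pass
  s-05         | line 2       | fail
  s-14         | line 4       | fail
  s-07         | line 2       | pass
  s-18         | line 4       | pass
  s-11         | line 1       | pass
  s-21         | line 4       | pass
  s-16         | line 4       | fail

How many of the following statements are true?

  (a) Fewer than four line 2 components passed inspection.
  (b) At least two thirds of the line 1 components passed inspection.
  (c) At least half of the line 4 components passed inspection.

2

(a) line 2: |A| = 5, |A ∩ B| = 3; needs |A ∩ B| < 4 — true.
(b) line 1: |A| = 6, |A ∩ B| = 4; needs |A ∩ B| / |A| ≥ 2/3 — true.
(c) line 4: |A| = 8, |A ∩ B| = 3; needs |A ∩ B| ≥ |A ∖ B| — false.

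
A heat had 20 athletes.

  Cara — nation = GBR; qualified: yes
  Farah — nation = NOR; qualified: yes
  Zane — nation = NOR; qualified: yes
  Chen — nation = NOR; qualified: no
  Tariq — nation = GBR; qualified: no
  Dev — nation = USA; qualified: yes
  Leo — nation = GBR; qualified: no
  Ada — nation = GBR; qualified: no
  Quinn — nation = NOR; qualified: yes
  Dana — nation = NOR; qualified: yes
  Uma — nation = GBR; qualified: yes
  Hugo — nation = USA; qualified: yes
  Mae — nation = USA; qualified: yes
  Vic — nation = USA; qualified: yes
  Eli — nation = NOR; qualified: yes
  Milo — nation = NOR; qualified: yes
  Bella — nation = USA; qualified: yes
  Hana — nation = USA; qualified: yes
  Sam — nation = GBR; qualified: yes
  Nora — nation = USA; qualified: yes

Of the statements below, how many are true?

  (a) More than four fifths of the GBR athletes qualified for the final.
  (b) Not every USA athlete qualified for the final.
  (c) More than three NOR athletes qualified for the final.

1

(a) GBR: |A| = 6, |A ∩ B| = 3; needs |A ∩ B| / |A| > 4/5 — false.
(b) USA: |A| = 7, |A ∩ B| = 7; needs A ⊄ B (|A ∖ B| ≥ 1) — false.
(c) NOR: |A| = 7, |A ∩ B| = 6; needs |A ∩ B| > 3 — true.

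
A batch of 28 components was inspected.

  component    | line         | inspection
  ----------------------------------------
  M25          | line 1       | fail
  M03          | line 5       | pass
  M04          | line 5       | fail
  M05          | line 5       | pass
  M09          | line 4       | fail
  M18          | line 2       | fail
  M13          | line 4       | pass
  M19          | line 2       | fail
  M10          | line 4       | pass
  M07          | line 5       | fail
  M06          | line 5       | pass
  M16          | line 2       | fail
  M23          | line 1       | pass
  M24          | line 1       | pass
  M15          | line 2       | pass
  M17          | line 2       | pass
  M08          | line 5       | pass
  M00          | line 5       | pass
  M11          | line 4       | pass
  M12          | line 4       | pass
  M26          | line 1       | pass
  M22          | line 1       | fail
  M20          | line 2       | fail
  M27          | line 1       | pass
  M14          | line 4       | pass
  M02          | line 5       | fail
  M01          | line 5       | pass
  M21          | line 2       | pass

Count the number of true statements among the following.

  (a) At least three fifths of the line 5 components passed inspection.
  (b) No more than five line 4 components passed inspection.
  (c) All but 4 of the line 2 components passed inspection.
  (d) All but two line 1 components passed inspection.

4

(a) line 5: |A| = 9, |A ∩ B| = 6; needs |A ∩ B| / |A| ≥ 3/5 — true.
(b) line 4: |A| = 6, |A ∩ B| = 5; needs |A ∩ B| ≤ 5 — true.
(c) line 2: |A| = 7, |A ∩ B| = 3; needs |A ∖ B| = 4 — true.
(d) line 1: |A| = 6, |A ∩ B| = 4; needs |A ∖ B| = 2 — true.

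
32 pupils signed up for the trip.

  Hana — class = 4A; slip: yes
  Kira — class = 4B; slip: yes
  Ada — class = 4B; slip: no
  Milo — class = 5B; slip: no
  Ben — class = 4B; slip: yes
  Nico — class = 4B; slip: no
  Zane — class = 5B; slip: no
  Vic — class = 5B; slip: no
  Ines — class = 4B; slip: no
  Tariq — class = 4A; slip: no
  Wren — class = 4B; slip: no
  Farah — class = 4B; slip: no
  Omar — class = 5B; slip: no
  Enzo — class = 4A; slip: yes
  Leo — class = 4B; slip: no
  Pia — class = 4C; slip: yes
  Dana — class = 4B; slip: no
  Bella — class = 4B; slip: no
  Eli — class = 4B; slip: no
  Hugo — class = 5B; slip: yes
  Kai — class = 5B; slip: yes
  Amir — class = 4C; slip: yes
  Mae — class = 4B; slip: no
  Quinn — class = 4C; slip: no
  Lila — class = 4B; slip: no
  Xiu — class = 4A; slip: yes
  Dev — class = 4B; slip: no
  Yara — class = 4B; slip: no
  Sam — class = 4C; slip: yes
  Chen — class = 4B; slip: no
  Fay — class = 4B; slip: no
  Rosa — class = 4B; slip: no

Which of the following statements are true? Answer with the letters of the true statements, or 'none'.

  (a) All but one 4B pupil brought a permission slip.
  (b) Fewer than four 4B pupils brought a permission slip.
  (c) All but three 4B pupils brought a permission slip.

(b)

|A| = 18, |A ∩ B| = 2, |A ∖ B| = 16.
(a) |A ∖ B| = 1: fails.
(b) |A ∩ B| < 4: holds.
(c) |A ∖ B| = 3: fails.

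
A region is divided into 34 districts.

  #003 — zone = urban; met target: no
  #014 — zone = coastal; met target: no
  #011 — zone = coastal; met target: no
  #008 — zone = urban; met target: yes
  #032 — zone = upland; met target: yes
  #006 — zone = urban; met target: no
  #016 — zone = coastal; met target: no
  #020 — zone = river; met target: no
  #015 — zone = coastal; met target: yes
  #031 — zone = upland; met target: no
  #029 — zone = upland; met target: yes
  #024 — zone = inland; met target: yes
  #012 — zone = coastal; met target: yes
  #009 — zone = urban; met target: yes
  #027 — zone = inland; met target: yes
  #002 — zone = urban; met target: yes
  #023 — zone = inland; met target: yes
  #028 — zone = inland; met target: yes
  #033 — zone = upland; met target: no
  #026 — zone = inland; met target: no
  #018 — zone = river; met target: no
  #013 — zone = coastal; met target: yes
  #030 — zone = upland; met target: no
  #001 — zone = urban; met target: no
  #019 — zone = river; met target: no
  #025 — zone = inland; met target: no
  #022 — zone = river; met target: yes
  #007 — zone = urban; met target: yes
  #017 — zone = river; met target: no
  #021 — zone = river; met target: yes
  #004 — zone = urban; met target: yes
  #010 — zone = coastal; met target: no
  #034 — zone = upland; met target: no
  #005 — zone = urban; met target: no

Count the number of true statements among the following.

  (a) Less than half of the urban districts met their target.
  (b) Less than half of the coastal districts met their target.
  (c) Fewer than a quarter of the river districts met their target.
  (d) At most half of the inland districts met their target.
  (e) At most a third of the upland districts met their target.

2

(a) urban: |A| = 9, |A ∩ B| = 5; needs |A ∩ B| < |A ∖ B| — false.
(b) coastal: |A| = 7, |A ∩ B| = 3; needs |A ∩ B| < |A ∖ B| — true.
(c) river: |A| = 6, |A ∩ B| = 2; needs |A ∩ B| / |A| < 1/4 — false.
(d) inland: |A| = 6, |A ∩ B| = 4; needs |A ∩ B| ≤ |A ∖ B| — false.
(e) upland: |A| = 6, |A ∩ B| = 2; needs |A ∩ B| / |A| ≤ 1/3 — true.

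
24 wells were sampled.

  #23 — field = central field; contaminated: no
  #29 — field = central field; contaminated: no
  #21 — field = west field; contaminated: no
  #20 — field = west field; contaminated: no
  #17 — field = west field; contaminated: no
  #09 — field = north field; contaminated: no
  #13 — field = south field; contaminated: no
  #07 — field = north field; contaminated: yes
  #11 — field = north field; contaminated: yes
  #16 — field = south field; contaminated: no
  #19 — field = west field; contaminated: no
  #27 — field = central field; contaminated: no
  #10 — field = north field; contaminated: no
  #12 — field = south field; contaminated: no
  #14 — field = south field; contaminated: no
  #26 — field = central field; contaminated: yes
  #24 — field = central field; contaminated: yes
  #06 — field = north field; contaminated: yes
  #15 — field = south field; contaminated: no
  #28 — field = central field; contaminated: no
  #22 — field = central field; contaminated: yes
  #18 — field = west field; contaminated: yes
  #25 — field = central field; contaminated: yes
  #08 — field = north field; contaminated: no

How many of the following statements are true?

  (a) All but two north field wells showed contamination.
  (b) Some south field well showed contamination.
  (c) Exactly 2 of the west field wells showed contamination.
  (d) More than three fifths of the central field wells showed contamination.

(a) north field: |A| = 6, |A ∩ B| = 3; needs |A ∖ B| = 2 — false.
(b) south field: |A| = 5, |A ∩ B| = 0; needs A ∩ B ≠ ∅ (|A ∩ B| ≥ 1) — false.
(c) west field: |A| = 5, |A ∩ B| = 1; needs |A ∩ B| = 2 — false.
(d) central field: |A| = 8, |A ∩ B| = 4; needs |A ∩ B| / |A| > 3/5 — false.

0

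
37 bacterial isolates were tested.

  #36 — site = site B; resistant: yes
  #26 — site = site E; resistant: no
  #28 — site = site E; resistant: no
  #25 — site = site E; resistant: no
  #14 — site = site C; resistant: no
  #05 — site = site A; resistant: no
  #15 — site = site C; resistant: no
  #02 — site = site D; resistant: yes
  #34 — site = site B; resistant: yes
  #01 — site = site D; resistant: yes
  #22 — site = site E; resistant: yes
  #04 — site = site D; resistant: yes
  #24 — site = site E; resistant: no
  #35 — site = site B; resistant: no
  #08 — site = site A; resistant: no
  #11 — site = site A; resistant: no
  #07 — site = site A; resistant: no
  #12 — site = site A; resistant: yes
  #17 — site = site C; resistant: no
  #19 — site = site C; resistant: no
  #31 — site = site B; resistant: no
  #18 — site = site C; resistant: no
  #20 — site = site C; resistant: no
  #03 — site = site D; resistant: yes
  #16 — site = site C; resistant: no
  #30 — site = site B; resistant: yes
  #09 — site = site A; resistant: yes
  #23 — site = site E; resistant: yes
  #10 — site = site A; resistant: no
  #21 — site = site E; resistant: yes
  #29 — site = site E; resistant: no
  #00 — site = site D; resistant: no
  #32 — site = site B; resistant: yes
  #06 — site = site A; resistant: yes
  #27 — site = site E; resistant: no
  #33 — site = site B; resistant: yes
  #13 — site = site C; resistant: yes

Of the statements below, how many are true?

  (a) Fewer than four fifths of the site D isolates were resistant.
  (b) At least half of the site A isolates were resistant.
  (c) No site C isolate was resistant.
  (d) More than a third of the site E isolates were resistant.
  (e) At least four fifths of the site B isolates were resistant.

(a) site D: |A| = 5, |A ∩ B| = 4; needs |A ∩ B| / |A| < 4/5 — false.
(b) site A: |A| = 8, |A ∩ B| = 3; needs |A ∩ B| ≥ |A ∖ B| — false.
(c) site C: |A| = 8, |A ∩ B| = 1; needs A ∩ B = ∅ (|A ∩ B| = 0) — false.
(d) site E: |A| = 9, |A ∩ B| = 3; needs |A ∩ B| / |A| > 1/3 — false.
(e) site B: |A| = 7, |A ∩ B| = 5; needs |A ∩ B| / |A| ≥ 4/5 — false.

0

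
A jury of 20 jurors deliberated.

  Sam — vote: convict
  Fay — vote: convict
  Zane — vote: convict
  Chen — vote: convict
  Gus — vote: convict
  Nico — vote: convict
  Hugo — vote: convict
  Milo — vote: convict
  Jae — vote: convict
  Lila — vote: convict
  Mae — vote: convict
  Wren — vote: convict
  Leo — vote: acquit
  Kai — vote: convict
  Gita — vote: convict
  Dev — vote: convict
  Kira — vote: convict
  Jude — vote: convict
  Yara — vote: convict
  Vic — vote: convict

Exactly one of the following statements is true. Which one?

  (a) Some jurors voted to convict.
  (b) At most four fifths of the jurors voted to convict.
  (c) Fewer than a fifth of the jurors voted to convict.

(a)

|A| = 20, |A ∩ B| = 19, |A ∖ B| = 1.
(a) requires A ∩ B ≠ ∅ (|A ∩ B| ≥ 1): true.
(b) requires |A ∩ B| / |A| ≤ 4/5: false.
(c) requires |A ∩ B| / |A| < 1/5: false.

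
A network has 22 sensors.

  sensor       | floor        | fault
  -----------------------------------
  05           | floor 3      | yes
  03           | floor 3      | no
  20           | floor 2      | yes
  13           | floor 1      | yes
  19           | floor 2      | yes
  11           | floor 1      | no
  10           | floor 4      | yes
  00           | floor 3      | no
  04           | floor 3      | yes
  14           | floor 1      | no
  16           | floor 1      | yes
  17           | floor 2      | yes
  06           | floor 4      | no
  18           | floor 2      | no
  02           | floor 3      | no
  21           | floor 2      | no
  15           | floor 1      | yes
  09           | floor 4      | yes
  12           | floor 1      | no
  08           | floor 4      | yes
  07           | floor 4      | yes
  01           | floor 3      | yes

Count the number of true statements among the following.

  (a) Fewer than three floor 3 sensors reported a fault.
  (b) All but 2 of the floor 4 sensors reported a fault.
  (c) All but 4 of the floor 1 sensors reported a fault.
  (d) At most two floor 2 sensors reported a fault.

0

(a) floor 3: |A| = 6, |A ∩ B| = 3; needs |A ∩ B| < 3 — false.
(b) floor 4: |A| = 5, |A ∩ B| = 4; needs |A ∖ B| = 2 — false.
(c) floor 1: |A| = 6, |A ∩ B| = 3; needs |A ∖ B| = 4 — false.
(d) floor 2: |A| = 5, |A ∩ B| = 3; needs |A ∩ B| ≤ 2 — false.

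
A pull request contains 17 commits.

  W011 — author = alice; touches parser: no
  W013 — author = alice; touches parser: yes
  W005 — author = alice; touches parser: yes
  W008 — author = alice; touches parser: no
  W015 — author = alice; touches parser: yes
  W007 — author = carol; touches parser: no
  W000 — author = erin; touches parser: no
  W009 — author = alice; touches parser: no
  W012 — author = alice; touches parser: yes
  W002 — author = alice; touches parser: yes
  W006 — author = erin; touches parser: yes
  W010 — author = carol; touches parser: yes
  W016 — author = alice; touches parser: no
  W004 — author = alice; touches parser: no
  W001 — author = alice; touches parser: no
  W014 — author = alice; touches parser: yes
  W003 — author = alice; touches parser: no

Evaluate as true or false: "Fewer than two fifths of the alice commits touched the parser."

Truth condition: |A ∩ B| / |A| < 2/5.
A (the restrictor) = {W011, W013, W005, W008, W015, W009, W012, W002, W016, W004, W001, W014, W003}, |A| = 13.
A ∩ B = {W013, W005, W015, W012, W002, W014}, so |A ∩ B| = 6.
A ∖ B = {W011, W008, W009, W016, W004, W001, W003}, so |A ∖ B| = 7.
|A ∩ B|/|A| = 6/13, so the statement is false.

False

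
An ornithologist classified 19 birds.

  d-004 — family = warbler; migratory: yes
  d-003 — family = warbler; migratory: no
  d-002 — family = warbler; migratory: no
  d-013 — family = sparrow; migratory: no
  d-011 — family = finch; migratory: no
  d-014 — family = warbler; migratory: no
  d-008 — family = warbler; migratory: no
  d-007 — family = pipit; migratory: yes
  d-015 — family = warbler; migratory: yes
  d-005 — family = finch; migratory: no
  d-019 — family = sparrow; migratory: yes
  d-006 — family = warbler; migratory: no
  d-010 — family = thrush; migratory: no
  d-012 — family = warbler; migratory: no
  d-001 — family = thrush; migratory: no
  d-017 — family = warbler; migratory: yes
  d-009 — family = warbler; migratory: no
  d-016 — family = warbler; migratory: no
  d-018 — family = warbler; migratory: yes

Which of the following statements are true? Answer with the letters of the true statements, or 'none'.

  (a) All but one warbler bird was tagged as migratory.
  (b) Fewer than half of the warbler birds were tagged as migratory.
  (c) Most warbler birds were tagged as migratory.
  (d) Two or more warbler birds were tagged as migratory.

(b), (d)

|A| = 12, |A ∩ B| = 4, |A ∖ B| = 8.
(a) |A ∖ B| = 1: fails.
(b) |A ∩ B| < |A ∖ B|: holds.
(c) |A ∩ B| > |A ∖ B|: fails.
(d) |A ∩ B| ≥ 2: holds.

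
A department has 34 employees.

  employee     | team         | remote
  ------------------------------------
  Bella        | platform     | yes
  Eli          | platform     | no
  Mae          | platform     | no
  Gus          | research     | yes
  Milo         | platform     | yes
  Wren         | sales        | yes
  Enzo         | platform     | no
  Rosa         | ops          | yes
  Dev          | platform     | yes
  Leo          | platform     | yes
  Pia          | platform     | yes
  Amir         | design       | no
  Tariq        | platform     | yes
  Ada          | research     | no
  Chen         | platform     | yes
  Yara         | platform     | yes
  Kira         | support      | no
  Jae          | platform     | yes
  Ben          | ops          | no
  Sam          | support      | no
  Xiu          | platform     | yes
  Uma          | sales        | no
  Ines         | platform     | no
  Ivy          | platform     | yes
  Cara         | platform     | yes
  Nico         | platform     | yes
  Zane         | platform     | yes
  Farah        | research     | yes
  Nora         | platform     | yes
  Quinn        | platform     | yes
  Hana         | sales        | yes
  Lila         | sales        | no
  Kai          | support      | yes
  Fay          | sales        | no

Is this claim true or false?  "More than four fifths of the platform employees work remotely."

The determiner here denotes the relation: |A ∩ B| / |A| > 4/5.
|A| = 20, |A ∩ B| = 16, |A ∖ B| = 4.
|A ∩ B|/|A| = 16/20, so the statement is false.

False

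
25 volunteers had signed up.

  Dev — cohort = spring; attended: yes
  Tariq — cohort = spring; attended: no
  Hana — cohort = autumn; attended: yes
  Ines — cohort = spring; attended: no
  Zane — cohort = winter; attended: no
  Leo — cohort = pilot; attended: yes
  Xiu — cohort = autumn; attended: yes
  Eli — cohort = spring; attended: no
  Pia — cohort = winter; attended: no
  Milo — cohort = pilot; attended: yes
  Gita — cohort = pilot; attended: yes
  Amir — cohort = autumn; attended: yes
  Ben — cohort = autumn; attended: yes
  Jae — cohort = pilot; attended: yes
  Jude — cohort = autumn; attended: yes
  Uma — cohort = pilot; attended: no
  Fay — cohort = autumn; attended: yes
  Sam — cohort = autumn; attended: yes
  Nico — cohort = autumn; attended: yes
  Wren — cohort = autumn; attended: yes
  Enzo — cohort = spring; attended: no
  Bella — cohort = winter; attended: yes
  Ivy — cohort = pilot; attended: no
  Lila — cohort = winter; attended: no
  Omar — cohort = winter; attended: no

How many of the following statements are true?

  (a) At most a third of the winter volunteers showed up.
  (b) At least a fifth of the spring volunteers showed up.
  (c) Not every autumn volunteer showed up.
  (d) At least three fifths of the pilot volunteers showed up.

3

(a) winter: |A| = 5, |A ∩ B| = 1; needs |A ∩ B| / |A| ≤ 1/3 — true.
(b) spring: |A| = 5, |A ∩ B| = 1; needs |A ∩ B| / |A| ≥ 1/5 — true.
(c) autumn: |A| = 9, |A ∩ B| = 9; needs A ⊄ B (|A ∖ B| ≥ 1) — false.
(d) pilot: |A| = 6, |A ∩ B| = 4; needs |A ∩ B| / |A| ≥ 3/5 — true.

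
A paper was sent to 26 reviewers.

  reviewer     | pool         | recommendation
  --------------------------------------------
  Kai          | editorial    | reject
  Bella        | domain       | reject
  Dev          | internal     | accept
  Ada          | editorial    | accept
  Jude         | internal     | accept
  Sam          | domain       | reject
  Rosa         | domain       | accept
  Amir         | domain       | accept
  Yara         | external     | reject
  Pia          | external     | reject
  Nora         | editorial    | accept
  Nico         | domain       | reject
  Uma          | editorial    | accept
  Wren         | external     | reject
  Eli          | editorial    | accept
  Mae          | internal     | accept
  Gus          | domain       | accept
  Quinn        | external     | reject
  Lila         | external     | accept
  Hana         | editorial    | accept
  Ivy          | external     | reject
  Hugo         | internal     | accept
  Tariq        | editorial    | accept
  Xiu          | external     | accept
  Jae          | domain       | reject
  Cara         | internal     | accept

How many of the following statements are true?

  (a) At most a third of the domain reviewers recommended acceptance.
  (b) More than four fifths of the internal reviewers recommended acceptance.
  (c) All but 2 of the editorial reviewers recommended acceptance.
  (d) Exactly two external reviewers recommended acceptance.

(a) domain: |A| = 7, |A ∩ B| = 3; needs |A ∩ B| / |A| ≤ 1/3 — false.
(b) internal: |A| = 5, |A ∩ B| = 5; needs |A ∩ B| / |A| > 4/5 — true.
(c) editorial: |A| = 7, |A ∩ B| = 6; needs |A ∖ B| = 2 — false.
(d) external: |A| = 7, |A ∩ B| = 2; needs |A ∩ B| = 2 — true.

2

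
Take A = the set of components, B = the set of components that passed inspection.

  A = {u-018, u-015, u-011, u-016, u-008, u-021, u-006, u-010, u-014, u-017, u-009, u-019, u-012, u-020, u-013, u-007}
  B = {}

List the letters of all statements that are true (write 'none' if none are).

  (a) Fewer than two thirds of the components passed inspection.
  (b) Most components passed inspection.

(a)

|A| = 16, |A ∩ B| = 0, |A ∖ B| = 16.
(a) |A ∩ B| / |A| < 2/3: holds.
(b) |A ∩ B| > |A ∖ B|: fails.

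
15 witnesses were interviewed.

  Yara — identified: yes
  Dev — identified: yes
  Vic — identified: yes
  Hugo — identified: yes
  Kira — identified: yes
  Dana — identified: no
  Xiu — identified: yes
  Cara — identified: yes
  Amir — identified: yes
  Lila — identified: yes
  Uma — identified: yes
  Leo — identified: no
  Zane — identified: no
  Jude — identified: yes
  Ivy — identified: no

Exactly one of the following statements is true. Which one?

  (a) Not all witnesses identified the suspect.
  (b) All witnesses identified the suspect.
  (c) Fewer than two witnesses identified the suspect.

|A| = 15, |A ∩ B| = 11, |A ∖ B| = 4.
(a) requires A ⊄ B (|A ∖ B| ≥ 1): true.
(b) requires A ⊆ B, i.e. every element of A is in B (|A ∖ B| = 0): false.
(c) requires |A ∩ B| < 2: false.

(a)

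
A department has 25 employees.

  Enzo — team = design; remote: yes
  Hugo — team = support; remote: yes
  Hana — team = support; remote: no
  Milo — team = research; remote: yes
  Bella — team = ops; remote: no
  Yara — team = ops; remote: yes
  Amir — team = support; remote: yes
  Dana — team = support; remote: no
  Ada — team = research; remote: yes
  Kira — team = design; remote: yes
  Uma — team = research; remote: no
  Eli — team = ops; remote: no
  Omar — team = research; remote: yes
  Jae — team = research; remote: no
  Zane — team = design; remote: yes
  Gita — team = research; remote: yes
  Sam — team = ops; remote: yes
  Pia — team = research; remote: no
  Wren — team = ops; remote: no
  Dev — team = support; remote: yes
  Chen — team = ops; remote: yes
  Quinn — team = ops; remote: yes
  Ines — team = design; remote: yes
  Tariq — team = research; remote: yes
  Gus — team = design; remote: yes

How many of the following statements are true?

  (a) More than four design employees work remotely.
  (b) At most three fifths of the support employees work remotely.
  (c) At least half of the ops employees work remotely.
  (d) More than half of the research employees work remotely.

4

(a) design: |A| = 5, |A ∩ B| = 5; needs |A ∩ B| > 4 — true.
(b) support: |A| = 5, |A ∩ B| = 3; needs |A ∩ B| / |A| ≤ 3/5 — true.
(c) ops: |A| = 7, |A ∩ B| = 4; needs |A ∩ B| ≥ |A ∖ B| — true.
(d) research: |A| = 8, |A ∩ B| = 5; needs |A ∩ B| > |A ∖ B| — true.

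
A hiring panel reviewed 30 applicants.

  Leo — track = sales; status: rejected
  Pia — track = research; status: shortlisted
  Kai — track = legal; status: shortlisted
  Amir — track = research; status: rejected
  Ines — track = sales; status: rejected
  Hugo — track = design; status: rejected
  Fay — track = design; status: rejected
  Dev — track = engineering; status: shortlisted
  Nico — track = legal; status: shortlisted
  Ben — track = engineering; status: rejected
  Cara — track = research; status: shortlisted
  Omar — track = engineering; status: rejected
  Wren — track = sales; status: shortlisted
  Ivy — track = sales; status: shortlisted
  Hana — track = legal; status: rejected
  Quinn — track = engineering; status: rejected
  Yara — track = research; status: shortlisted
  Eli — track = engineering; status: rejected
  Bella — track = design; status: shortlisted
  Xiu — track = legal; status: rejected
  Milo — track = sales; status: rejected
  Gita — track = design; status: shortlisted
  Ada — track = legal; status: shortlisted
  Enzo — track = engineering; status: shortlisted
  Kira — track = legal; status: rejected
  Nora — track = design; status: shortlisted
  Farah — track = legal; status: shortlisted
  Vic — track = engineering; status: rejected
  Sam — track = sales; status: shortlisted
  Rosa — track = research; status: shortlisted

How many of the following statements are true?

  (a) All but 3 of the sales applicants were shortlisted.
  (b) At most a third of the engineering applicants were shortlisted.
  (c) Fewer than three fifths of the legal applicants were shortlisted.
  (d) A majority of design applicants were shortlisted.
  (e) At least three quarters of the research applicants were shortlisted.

5

(a) sales: |A| = 6, |A ∩ B| = 3; needs |A ∖ B| = 3 — true.
(b) engineering: |A| = 7, |A ∩ B| = 2; needs |A ∩ B| / |A| ≤ 1/3 — true.
(c) legal: |A| = 7, |A ∩ B| = 4; needs |A ∩ B| / |A| < 3/5 — true.
(d) design: |A| = 5, |A ∩ B| = 3; needs |A ∩ B| > |A ∖ B| — true.
(e) research: |A| = 5, |A ∩ B| = 4; needs |A ∩ B| / |A| ≥ 3/4 — true.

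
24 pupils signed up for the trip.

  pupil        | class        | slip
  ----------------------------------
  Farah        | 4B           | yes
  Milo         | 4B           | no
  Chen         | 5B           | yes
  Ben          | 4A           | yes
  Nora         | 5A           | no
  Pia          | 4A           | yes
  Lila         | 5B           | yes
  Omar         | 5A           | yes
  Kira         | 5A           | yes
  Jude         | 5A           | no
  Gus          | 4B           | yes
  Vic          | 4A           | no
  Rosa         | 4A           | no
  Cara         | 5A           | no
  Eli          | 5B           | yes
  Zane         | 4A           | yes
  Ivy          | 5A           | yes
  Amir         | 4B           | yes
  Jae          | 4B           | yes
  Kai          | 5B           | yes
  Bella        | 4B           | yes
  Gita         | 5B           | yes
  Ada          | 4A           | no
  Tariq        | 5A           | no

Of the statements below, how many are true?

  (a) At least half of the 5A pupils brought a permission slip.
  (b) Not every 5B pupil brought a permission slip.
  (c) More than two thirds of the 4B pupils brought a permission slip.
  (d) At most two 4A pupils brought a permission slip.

(a) 5A: |A| = 7, |A ∩ B| = 3; needs |A ∩ B| ≥ |A ∖ B| — false.
(b) 5B: |A| = 5, |A ∩ B| = 5; needs A ⊄ B (|A ∖ B| ≥ 1) — false.
(c) 4B: |A| = 6, |A ∩ B| = 5; needs |A ∩ B| / |A| > 2/3 — true.
(d) 4A: |A| = 6, |A ∩ B| = 3; needs |A ∩ B| ≤ 2 — false.

1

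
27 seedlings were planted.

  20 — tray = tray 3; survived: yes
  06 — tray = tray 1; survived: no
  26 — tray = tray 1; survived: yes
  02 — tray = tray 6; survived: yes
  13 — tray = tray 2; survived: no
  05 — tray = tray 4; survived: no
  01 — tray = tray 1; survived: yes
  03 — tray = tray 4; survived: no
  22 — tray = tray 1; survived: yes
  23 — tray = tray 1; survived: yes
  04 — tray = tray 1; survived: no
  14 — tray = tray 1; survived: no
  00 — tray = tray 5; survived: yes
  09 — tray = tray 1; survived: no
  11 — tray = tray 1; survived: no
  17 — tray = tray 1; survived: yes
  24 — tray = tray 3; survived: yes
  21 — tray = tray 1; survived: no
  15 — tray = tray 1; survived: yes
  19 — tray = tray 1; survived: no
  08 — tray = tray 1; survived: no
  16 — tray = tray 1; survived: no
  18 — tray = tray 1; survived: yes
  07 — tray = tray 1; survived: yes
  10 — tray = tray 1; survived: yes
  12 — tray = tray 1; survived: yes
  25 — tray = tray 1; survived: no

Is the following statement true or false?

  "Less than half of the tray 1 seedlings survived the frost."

False

Truth condition: |A ∩ B| < |A ∖ B|.
|A| = 20, |A ∩ B| = 10, |A ∖ B| = 10.
10 = 10, so the statement is false.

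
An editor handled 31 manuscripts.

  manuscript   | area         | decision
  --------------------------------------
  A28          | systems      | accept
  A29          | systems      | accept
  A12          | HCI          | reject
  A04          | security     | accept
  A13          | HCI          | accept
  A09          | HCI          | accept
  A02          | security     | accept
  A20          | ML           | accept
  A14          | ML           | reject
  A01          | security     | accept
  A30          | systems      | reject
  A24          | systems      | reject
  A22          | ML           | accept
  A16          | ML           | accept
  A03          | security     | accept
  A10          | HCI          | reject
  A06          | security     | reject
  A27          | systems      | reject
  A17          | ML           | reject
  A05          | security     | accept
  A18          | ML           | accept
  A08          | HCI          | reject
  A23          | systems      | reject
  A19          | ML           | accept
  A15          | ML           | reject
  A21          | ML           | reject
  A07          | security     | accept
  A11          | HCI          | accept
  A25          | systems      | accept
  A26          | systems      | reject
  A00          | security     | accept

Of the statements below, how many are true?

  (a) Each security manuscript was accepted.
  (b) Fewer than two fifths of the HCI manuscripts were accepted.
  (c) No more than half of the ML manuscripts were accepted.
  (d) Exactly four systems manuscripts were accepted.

0

(a) security: |A| = 8, |A ∩ B| = 7; needs A ⊆ B, i.e. every element of A is in B (|A ∖ B| = 0) — false.
(b) HCI: |A| = 6, |A ∩ B| = 3; needs |A ∩ B| / |A| < 2/5 — false.
(c) ML: |A| = 9, |A ∩ B| = 5; needs |A ∩ B| ≤ |A ∖ B| — false.
(d) systems: |A| = 8, |A ∩ B| = 3; needs |A ∩ B| = 4 — false.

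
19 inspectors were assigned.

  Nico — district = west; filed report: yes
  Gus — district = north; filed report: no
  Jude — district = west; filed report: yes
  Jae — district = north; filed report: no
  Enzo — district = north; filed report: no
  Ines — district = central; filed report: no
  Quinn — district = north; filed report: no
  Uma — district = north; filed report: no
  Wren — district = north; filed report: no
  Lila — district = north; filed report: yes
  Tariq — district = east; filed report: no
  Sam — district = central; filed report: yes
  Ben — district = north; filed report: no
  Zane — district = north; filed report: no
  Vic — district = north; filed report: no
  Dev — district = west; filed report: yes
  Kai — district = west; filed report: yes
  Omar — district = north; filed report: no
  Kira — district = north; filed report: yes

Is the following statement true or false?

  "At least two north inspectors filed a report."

True

'At least two north inspectors filed a report' holds iff |A ∩ B| ≥ 2.
A (the restrictor) = {Gus, Jae, Enzo, Quinn, Uma, Wren, Lila, Ben, Zane, Vic, Omar, Kira}, |A| = 12.
A ∩ B = {Lila, Kira}, so |A ∩ B| = 2.
|A ∩ B| = 2, so the statement is true.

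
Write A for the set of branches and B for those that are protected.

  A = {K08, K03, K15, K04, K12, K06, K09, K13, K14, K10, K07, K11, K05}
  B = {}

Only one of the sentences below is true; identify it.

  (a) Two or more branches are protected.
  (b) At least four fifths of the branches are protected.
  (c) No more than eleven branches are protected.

|A| = 13, |A ∩ B| = 0, |A ∖ B| = 13.
(a) requires |A ∩ B| ≥ 2: false.
(b) requires |A ∩ B| / |A| ≥ 4/5: false.
(c) requires |A ∩ B| ≤ 11: true.

(c)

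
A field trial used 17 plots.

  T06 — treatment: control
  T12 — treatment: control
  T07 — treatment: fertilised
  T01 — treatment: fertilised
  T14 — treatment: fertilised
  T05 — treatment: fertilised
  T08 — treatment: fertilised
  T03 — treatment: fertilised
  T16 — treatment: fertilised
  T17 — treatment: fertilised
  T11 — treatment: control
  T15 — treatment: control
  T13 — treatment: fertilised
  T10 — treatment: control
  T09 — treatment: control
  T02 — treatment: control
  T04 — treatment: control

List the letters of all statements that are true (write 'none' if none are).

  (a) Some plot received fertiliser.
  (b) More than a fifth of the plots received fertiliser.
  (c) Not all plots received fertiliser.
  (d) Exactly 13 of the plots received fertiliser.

(a), (b), (c)

|A| = 17, |A ∩ B| = 9, |A ∖ B| = 8.
(a) A ∩ B ≠ ∅ (|A ∩ B| ≥ 1): holds.
(b) |A ∩ B| / |A| > 1/5: holds.
(c) A ⊄ B (|A ∖ B| ≥ 1): holds.
(d) |A ∩ B| = 13: fails.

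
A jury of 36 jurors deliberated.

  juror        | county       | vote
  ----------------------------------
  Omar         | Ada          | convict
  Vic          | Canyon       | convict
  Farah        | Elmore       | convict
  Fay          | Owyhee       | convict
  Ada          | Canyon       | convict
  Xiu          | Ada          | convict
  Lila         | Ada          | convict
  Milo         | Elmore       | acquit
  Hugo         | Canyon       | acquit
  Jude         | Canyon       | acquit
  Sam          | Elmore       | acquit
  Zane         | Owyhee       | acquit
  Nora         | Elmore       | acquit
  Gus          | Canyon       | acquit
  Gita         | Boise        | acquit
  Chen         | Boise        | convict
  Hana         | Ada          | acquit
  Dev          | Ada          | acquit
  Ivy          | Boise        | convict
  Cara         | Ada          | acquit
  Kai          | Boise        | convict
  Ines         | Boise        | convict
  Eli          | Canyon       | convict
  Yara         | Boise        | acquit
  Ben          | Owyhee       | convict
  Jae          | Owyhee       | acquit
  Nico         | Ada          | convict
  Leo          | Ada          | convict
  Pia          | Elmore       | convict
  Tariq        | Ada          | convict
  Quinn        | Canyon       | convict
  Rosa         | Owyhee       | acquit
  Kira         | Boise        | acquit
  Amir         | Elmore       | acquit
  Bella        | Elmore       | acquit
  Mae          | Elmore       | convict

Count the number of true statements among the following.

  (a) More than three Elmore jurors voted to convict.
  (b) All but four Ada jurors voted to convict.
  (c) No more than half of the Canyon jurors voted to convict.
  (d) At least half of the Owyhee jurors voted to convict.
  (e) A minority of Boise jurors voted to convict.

(a) Elmore: |A| = 8, |A ∩ B| = 3; needs |A ∩ B| > 3 — false.
(b) Ada: |A| = 9, |A ∩ B| = 6; needs |A ∖ B| = 4 — false.
(c) Canyon: |A| = 7, |A ∩ B| = 4; needs |A ∩ B| ≤ |A ∖ B| — false.
(d) Owyhee: |A| = 5, |A ∩ B| = 2; needs |A ∩ B| ≥ |A ∖ B| — false.
(e) Boise: |A| = 7, |A ∩ B| = 4; needs |A ∩ B| < |A ∖ B| — false.

0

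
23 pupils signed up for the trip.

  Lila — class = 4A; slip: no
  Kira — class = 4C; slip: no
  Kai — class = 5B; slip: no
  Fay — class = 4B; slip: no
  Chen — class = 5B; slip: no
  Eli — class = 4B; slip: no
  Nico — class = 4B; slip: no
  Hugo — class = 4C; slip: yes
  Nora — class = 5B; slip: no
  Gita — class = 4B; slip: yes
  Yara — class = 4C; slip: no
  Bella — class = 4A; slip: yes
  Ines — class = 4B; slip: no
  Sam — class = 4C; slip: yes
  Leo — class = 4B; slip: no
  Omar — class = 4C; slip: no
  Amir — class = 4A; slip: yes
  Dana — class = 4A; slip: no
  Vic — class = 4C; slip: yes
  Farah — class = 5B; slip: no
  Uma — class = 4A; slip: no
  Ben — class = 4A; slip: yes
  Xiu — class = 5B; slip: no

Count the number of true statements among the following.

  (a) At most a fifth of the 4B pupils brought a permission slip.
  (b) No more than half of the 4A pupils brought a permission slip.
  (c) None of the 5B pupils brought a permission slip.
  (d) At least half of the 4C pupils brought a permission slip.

4

(a) 4B: |A| = 6, |A ∩ B| = 1; needs |A ∩ B| / |A| ≤ 1/5 — true.
(b) 4A: |A| = 6, |A ∩ B| = 3; needs |A ∩ B| ≤ |A ∖ B| — true.
(c) 5B: |A| = 5, |A ∩ B| = 0; needs A ∩ B = ∅ (|A ∩ B| = 0) — true.
(d) 4C: |A| = 6, |A ∩ B| = 3; needs |A ∩ B| ≥ |A ∖ B| — true.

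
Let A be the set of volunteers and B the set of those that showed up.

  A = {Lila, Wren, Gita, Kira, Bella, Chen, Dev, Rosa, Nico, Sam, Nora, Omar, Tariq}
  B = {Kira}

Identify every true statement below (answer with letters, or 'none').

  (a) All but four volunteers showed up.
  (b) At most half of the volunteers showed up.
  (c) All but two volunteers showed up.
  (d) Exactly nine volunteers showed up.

(b)

|A| = 13, |A ∩ B| = 1, |A ∖ B| = 12.
(a) |A ∖ B| = 4: fails.
(b) |A ∩ B| ≤ |A ∖ B|: holds.
(c) |A ∖ B| = 2: fails.
(d) |A ∩ B| = 9: fails.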